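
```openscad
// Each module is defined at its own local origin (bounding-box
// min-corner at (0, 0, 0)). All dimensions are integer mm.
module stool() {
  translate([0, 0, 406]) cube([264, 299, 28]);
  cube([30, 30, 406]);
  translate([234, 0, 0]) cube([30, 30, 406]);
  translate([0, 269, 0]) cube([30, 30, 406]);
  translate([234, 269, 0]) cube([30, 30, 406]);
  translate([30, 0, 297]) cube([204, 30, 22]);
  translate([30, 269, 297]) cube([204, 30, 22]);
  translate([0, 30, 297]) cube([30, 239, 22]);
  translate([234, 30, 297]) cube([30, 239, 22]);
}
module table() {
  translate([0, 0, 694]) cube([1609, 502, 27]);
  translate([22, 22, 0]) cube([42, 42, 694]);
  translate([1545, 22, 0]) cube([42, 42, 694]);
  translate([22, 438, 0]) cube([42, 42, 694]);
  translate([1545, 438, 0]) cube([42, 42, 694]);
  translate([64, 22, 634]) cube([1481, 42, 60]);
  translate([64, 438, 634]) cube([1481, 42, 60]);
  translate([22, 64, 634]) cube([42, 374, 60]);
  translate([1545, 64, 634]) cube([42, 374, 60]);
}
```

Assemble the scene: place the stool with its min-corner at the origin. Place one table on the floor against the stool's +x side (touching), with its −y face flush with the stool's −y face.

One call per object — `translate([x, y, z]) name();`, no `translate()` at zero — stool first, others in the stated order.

stool();
translate([264, 0, 0]) table();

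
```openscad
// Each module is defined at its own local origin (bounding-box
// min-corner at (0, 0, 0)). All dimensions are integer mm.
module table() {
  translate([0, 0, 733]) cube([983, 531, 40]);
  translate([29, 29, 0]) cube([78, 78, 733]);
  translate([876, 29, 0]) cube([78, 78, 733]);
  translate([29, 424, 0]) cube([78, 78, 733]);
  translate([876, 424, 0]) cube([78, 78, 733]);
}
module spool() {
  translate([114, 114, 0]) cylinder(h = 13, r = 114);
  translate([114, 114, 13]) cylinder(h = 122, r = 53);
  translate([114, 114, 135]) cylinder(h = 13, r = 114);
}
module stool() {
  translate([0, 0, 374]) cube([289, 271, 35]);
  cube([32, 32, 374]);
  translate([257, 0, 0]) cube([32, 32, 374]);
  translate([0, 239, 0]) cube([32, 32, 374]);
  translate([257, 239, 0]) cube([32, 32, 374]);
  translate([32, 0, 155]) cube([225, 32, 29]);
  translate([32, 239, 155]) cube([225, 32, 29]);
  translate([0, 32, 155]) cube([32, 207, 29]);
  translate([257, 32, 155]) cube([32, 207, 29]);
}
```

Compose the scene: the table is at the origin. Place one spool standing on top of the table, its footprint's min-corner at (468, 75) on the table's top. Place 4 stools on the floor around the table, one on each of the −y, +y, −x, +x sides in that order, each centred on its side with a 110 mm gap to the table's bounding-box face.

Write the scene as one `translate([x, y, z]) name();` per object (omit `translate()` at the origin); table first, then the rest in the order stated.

table();
translate([468, 75, 773]) spool();
translate([347, -381, 0]) stool();
translate([347, 641, 0]) stool();
translate([-399, 130, 0]) stool();
translate([1093, 130, 0]) stool();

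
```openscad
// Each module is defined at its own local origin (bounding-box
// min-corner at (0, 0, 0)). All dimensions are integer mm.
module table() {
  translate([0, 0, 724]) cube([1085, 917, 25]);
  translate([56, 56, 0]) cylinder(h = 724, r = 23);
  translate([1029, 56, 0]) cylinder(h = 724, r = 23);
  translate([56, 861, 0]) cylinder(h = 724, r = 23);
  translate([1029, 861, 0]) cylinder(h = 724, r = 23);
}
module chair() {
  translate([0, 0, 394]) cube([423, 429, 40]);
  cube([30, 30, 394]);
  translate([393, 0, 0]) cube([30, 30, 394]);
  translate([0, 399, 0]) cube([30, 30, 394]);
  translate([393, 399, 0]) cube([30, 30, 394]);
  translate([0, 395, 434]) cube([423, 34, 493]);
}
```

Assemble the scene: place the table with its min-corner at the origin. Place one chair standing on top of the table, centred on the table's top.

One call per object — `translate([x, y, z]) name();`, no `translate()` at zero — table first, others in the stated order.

table();
translate([331, 244, 749]) chair();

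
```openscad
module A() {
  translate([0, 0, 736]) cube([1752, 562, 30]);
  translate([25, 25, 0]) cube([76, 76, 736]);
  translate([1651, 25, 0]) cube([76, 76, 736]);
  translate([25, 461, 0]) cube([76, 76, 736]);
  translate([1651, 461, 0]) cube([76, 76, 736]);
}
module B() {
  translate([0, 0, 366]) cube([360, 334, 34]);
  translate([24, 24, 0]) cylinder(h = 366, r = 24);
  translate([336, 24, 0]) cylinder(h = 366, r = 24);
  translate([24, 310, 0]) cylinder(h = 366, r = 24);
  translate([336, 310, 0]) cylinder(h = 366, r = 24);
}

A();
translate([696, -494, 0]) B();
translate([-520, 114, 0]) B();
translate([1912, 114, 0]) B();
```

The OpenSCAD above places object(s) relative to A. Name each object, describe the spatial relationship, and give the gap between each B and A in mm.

Each stool's nearest face is 160 mm from the table's bounding box.

A is a table. B is a stool. Three stools sit around the table at the −y, −x, +x sides. The gap between each stool and the table is 160 mm.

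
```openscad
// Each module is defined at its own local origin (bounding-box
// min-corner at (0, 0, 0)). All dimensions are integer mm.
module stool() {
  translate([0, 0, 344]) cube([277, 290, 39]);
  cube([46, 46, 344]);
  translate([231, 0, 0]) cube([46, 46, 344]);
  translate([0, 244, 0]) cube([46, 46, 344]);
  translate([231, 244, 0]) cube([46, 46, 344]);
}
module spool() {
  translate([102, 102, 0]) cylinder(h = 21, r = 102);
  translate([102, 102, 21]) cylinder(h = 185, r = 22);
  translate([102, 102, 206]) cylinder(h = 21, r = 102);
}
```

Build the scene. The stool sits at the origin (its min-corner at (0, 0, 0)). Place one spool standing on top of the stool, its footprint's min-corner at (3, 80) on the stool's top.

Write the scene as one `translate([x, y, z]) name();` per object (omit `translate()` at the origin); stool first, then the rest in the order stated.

stool();
translate([3, 80, 383]) spool();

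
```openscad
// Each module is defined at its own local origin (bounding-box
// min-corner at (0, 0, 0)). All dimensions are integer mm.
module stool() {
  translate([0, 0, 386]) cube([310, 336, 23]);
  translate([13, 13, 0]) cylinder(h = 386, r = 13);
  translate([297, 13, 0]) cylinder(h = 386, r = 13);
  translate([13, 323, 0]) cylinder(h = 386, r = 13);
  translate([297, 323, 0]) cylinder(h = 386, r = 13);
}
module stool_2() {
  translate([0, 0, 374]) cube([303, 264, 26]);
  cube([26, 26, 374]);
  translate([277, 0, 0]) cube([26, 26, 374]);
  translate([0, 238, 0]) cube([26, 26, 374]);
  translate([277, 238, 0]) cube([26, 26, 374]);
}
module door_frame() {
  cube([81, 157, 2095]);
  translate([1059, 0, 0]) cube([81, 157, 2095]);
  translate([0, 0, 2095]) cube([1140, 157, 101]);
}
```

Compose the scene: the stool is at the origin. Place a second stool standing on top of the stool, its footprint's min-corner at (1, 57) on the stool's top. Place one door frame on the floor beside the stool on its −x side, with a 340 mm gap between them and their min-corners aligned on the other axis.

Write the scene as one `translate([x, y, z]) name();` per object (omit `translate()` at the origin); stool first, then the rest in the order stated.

stool();
translate([1, 57, 409]) stool_2();
translate([-1480, 0, 0]) door_frame();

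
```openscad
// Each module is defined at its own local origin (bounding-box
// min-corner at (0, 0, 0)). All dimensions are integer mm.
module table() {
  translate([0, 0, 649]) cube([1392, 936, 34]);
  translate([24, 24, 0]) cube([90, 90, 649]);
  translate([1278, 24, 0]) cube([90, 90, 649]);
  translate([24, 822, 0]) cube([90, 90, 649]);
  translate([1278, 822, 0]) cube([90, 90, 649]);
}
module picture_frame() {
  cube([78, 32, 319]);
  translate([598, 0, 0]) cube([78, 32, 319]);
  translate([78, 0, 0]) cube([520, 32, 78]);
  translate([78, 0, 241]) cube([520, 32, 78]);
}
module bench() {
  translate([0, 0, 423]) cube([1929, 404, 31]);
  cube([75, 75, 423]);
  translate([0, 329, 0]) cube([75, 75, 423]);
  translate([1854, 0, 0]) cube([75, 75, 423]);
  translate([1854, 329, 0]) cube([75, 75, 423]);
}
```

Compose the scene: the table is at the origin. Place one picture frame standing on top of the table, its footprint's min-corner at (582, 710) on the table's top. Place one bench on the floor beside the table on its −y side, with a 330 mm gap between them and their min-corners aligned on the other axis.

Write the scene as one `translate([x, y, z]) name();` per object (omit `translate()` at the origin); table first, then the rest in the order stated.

table();
translate([582, 710, 683]) picture_frame();
translate([0, -734, 0]) bench();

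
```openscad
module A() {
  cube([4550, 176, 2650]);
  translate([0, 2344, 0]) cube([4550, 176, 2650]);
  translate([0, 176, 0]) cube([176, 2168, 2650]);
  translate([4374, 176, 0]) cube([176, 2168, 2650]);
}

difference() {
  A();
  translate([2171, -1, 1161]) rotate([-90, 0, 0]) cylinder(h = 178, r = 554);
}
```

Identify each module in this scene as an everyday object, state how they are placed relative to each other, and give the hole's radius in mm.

The subtracted cylinder has r = 554 mm.

A is a house frame. The house frame has a circular hole through its front wall. The hole's radius is 554 mm.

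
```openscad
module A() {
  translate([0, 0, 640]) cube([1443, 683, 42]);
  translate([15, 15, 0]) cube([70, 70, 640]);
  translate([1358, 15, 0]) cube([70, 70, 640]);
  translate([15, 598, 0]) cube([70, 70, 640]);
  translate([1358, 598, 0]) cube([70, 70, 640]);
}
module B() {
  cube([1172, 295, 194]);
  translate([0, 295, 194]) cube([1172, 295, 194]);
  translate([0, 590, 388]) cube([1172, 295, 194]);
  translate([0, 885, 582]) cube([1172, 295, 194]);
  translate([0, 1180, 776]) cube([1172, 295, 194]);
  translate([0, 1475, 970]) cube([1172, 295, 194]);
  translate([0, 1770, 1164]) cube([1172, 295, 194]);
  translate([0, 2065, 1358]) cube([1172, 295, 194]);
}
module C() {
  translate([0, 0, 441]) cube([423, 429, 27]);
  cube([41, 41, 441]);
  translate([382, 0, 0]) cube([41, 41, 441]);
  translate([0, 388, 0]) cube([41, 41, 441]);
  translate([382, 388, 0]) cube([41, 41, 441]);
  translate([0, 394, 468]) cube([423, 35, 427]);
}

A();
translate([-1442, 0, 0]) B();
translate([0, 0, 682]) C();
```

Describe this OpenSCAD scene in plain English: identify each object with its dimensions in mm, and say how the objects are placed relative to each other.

A is a rectangular dining table. The top is 1443×683×42 mm with its upper surface at z = 682 mm. It stands on four 70×70 mm square legs, each inset 15 mm from the nearest pair of top edges, running from the floor to the underside of the top.

B is a run of 8 identical solid stair steps. Each tread is 1172×295 mm and each step block is 194 mm high. Step 1 rests on the floor; step k is offset from step 1 by (k−1)×295 mm in y and (k−1)×194 mm in z.

C is a chair. The seat is a 423×429×27 mm slab with its top at z = 468 mm, on four 41×41 mm corner legs (flush with the seat edges, standing on z = 0). A flat backrest 35 mm thick, 427 mm tall, spans the full seat width and rises from the seat top along its +y edge, rear face flush with the rear of the seat.

The staircase is on the floor beside the table on its −x side. The chair is on top of the table.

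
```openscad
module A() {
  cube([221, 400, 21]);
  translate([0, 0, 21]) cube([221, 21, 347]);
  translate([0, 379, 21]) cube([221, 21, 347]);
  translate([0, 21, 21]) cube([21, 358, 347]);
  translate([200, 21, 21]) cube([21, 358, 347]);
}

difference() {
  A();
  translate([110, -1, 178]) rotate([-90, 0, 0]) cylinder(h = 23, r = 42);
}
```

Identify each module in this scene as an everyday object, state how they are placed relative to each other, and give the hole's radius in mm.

The subtracted cylinder has r = 42 mm.

A is an open box. The open box has a circular hole through its front wall. The hole's radius is 42 mm.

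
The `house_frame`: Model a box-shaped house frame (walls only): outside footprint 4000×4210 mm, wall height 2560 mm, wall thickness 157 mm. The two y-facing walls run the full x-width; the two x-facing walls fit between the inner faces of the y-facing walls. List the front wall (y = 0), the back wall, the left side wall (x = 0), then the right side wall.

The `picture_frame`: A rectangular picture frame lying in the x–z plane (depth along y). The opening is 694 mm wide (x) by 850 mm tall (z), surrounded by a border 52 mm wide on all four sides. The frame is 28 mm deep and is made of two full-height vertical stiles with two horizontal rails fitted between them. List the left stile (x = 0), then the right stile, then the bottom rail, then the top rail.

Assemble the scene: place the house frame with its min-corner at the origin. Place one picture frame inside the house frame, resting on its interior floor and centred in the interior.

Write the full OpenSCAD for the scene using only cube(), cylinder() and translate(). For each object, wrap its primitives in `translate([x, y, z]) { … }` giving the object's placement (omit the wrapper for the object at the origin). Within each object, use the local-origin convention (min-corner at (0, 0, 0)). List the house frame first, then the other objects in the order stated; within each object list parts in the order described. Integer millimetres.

cube([4000, 157, 2560]);
translate([0, 4053, 0]) cube([4000, 157, 2560]);
translate([0, 157, 0]) cube([157, 3896, 2560]);
translate([3843, 157, 0]) cube([157, 3896, 2560]);
translate([1601, 2091, 0]) {
  cube([52, 28, 954]);
  translate([746, 0, 0]) cube([52, 28, 954]);
  translate([52, 0, 0]) cube([694, 28, 52]);
  translate([52, 0, 902]) cube([694, 28, 52]);
}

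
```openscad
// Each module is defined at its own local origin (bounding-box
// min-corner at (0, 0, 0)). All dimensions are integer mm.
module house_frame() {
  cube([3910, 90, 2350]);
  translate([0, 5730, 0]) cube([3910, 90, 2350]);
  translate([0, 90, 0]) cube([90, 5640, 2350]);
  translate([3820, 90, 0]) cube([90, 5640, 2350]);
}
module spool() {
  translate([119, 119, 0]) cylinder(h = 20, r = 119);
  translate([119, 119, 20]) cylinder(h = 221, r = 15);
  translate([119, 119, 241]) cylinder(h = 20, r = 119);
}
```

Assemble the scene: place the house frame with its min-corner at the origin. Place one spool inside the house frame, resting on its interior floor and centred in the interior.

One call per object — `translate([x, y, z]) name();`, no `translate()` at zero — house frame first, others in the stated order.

house_frame();
translate([1836, 2791, 0]) spool();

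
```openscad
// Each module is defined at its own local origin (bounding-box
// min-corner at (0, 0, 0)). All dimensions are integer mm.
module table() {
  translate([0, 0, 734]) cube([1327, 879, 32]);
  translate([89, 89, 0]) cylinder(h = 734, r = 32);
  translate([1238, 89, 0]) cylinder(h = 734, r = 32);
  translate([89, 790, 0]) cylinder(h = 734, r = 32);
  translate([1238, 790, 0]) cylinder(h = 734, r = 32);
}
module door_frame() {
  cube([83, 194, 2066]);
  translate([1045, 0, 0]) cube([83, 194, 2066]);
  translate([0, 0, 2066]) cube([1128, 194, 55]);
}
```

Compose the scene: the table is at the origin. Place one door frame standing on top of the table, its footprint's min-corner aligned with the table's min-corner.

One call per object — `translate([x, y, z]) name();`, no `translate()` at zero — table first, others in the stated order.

table();
translate([0, 0, 766]) door_frame();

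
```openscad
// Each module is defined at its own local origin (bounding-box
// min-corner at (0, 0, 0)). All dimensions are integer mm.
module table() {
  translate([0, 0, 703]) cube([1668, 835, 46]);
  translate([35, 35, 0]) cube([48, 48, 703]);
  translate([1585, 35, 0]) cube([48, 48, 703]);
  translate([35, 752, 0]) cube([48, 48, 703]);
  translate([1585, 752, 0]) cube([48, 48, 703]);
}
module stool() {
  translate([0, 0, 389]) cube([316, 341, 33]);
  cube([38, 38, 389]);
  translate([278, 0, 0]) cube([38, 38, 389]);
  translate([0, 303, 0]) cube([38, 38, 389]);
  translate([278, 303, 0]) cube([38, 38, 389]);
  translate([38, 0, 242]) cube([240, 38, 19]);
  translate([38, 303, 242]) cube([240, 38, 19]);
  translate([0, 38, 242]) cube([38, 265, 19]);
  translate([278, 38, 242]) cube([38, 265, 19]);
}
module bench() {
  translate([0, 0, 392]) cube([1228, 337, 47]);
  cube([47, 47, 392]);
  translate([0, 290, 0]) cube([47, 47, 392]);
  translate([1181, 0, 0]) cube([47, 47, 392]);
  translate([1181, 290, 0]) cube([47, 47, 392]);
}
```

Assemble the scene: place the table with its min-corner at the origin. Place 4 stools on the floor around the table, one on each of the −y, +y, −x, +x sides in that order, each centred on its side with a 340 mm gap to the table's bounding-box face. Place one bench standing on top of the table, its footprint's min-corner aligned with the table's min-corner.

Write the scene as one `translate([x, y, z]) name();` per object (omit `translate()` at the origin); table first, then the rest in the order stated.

table();
translate([676, -681, 0]) stool();
translate([676, 1175, 0]) stool();
translate([-656, 247, 0]) stool();
translate([2008, 247, 0]) stool();
translate([0, 0, 749]) bench();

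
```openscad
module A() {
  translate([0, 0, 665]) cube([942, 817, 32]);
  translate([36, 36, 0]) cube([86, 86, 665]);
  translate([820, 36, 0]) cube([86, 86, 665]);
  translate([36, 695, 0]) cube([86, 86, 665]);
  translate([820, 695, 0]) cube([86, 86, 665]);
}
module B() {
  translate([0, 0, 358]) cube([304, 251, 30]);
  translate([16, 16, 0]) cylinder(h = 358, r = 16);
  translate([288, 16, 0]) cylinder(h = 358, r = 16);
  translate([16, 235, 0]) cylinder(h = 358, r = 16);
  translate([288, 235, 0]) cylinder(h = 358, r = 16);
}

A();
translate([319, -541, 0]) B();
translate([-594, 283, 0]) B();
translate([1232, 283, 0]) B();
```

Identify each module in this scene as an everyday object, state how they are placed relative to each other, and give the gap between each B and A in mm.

Each stool's nearest face is 290 mm from the table's bounding box.

A is a table. B is a stool. Three stools sit around the table at the −y, −x, +x sides. The gap between each stool and the table is 290 mm.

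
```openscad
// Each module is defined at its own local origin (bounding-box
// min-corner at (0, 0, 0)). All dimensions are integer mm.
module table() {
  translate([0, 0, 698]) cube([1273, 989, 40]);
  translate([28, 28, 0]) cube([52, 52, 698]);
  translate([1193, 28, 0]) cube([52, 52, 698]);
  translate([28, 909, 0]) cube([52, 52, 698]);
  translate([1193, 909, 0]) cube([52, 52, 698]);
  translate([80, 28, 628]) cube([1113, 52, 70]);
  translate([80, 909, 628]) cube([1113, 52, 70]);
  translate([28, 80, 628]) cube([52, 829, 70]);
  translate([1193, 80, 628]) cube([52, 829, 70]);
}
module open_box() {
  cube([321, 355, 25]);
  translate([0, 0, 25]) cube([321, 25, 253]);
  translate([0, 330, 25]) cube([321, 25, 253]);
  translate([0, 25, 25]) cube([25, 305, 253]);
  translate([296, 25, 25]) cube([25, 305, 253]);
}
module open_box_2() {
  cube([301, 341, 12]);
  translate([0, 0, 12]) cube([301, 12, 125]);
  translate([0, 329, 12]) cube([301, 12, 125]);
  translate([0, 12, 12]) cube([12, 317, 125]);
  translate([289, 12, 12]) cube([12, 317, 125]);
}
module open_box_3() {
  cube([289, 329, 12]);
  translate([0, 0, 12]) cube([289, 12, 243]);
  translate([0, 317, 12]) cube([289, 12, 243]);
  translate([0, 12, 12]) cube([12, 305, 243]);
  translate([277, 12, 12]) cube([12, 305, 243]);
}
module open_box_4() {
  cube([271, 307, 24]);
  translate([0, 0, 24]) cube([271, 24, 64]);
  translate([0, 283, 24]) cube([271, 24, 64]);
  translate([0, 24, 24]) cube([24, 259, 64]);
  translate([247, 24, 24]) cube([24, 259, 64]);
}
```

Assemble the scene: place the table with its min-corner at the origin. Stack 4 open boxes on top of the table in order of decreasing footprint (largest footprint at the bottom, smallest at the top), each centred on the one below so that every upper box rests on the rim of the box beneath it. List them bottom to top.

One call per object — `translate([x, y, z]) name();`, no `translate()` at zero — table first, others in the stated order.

table();
translate([476, 317, 738]) open_box();
translate([486, 324, 1016]) open_box_2();
translate([492, 330, 1153]) open_box_3();
translate([501, 341, 1408]) open_box_4();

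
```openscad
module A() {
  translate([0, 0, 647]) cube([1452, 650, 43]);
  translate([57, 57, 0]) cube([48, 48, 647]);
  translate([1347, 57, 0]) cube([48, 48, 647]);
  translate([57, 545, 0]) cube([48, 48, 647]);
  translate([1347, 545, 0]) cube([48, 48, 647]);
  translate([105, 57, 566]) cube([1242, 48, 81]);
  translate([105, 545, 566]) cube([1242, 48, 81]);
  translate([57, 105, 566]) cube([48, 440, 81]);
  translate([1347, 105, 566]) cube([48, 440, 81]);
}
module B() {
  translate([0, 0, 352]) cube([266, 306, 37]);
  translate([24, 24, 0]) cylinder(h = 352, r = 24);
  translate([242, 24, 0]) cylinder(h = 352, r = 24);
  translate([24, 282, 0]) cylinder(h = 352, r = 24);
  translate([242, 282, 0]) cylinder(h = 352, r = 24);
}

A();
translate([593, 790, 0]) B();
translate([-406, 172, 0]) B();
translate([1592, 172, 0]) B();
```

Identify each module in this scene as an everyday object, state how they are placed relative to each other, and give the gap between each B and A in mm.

A is a table. B is a stool. Three stools sit around the table at the +y, −x, +x sides. The gap between each stool and the table is 140 mm.

Each stool's nearest face is 140 mm from the table's bounding box.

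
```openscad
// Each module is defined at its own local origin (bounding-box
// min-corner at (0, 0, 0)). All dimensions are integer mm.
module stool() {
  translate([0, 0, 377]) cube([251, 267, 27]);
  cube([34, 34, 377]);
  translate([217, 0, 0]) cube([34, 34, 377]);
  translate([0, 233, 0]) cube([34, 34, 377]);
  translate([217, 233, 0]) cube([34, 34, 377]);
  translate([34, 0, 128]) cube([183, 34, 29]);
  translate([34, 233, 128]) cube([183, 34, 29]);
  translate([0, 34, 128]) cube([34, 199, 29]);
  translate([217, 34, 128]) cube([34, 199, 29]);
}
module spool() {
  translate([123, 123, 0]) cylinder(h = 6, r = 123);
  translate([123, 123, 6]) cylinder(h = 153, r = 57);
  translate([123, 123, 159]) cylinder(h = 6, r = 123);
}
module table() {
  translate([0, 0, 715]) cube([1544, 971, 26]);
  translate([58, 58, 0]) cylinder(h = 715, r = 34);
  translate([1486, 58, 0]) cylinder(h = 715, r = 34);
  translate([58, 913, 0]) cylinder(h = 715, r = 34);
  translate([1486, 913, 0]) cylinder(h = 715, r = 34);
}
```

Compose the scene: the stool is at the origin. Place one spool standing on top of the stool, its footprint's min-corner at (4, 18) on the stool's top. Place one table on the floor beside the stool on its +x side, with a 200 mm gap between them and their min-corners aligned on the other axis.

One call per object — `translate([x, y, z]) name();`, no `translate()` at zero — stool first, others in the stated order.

stool();
translate([4, 18, 404]) spool();
translate([451, 0, 0]) table();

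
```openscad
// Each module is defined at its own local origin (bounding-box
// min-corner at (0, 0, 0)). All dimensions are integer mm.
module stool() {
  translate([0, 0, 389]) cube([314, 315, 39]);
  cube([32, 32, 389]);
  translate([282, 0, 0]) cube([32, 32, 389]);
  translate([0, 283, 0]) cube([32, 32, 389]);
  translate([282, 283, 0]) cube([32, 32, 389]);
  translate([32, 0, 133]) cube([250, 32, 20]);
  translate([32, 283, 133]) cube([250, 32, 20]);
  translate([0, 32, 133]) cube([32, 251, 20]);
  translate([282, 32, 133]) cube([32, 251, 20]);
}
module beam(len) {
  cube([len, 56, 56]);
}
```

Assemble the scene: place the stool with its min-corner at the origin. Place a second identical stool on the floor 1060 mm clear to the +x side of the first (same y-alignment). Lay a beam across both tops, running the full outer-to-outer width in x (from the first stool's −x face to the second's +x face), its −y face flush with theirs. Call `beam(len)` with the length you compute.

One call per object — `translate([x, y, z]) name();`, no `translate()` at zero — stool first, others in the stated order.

stool();
translate([1374, 0, 0]) stool();
translate([0, 0, 428]) beam(1688);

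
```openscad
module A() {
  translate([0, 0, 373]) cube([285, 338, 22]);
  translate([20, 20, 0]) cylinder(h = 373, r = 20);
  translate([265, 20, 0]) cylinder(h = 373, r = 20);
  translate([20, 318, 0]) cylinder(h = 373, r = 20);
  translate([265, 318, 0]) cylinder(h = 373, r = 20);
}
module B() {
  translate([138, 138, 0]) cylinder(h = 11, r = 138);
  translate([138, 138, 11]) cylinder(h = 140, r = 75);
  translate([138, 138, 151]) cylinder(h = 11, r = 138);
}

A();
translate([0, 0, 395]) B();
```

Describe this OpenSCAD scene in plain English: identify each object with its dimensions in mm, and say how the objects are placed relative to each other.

A is a four-legged stool. The seat is a 285×338×22 mm slab whose top surface is at z = 395 mm; four round legs, each 40 mm in diameter, run from the floor (z = 0) to the underside of the seat, each leg's axis is inset half a diameter from the nearest pair of seat edges (so the leg's bounding box is flush with the corner).

B is a spool: two coaxial disc flanges of radius 138 mm and thickness 11 mm, joined by a core cylinder of radius 75 mm and height 140 mm. The lower flange rests on z = 0 and the three cylinders share a vertical axis.

The spool is on top of the stool.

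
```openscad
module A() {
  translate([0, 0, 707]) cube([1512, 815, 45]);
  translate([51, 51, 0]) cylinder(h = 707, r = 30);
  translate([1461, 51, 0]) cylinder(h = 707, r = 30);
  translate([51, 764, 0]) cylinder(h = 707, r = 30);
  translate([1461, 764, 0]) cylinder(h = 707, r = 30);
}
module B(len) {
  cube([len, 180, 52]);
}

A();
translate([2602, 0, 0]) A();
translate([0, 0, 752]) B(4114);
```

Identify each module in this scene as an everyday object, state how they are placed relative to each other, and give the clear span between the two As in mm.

Second table starts at x = 2602; first ends at x = 1512; clear span = 2602 − 1512 = 1090 mm.

A is a table. B is a beam. A beam spans the tops of two tables. The clear span between the two tables is 1090 mm.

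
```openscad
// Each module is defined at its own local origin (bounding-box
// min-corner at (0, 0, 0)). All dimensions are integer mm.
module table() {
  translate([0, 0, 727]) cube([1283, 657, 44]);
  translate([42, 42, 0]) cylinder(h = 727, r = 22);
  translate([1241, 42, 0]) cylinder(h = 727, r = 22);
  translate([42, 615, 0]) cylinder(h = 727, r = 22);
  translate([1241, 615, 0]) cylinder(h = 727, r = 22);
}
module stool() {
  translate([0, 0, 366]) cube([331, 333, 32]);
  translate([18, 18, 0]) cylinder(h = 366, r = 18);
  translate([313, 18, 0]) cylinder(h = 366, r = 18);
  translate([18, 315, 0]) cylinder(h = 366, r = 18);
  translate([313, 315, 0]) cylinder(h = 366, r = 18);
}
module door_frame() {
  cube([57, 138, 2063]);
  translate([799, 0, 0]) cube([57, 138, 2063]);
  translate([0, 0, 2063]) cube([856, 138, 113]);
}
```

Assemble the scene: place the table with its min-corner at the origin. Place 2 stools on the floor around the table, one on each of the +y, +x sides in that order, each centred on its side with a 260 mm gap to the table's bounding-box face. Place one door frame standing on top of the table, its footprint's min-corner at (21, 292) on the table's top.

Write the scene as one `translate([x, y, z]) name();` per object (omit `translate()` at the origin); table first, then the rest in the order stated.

table();
translate([476, 917, 0]) stool();
translate([1543, 162, 0]) stool();
translate([21, 292, 771]) door_frame();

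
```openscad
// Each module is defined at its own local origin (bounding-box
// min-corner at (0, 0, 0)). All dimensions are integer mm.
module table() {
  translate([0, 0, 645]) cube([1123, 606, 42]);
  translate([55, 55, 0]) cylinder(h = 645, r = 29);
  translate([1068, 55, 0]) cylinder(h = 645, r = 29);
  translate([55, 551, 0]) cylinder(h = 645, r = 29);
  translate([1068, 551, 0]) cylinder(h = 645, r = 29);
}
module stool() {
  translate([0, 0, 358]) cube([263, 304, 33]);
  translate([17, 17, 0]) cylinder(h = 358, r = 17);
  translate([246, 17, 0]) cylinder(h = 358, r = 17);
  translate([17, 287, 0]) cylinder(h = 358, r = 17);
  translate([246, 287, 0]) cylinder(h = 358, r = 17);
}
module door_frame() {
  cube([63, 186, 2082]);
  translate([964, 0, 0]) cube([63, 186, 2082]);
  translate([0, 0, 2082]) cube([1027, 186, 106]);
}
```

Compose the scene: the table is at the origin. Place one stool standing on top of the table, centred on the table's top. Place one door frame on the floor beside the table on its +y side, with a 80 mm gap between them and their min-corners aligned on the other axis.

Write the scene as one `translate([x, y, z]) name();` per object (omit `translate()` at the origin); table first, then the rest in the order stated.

table();
translate([430, 151, 687]) stool();
translate([0, 686, 0]) door_frame();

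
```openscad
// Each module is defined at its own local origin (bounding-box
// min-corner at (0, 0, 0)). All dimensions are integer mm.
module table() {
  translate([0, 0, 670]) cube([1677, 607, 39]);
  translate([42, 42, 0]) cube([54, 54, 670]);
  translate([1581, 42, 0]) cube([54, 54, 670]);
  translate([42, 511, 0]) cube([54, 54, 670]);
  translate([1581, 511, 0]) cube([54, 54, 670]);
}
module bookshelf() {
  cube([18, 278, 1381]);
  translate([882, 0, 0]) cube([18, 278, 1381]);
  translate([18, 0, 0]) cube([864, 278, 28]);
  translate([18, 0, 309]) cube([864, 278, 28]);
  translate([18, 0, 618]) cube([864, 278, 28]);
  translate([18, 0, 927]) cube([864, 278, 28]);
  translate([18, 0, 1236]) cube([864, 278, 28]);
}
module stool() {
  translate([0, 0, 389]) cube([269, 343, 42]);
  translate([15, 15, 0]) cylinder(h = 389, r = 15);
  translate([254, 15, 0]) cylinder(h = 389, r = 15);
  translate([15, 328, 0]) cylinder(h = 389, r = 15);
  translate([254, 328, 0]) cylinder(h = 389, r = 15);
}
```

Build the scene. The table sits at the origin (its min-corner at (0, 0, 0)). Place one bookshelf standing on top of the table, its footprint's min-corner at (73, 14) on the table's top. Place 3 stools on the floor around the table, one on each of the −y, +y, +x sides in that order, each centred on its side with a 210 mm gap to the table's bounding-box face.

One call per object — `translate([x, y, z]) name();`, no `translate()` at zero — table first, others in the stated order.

table();
translate([73, 14, 709]) bookshelf();
translate([704, -553, 0]) stool();
translate([704, 817, 0]) stool();
translate([1887, 132, 0]) stool();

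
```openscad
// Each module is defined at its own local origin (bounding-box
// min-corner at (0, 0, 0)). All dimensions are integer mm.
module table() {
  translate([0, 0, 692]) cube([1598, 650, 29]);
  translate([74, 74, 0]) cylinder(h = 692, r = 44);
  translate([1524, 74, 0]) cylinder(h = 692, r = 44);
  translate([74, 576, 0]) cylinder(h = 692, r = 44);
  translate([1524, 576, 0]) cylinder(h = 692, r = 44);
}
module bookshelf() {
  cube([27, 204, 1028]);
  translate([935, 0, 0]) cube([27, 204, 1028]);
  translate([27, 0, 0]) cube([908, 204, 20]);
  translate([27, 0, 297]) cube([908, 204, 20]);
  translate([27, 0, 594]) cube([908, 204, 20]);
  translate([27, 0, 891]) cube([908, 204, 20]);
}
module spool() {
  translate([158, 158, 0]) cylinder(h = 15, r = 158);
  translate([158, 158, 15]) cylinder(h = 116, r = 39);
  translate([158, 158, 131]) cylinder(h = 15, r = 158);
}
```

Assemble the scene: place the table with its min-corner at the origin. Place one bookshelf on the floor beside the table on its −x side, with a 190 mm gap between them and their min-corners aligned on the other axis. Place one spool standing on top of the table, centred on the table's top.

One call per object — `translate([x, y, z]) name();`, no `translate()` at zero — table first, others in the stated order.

table();
translate([-1152, 0, 0]) bookshelf();
translate([641, 167, 721]) spool();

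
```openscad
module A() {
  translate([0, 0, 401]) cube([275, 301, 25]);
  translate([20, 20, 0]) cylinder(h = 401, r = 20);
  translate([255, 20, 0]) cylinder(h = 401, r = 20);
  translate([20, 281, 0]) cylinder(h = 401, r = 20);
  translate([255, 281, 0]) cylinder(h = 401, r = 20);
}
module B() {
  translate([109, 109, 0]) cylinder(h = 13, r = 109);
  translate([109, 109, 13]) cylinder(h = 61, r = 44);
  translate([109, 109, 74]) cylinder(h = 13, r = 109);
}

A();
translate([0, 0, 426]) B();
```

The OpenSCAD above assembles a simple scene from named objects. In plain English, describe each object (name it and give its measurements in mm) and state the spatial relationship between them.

A is a four-legged stool. The seat is 275×301 mm, 25 mm thick, top at z = 426 mm. It stands on four round legs, each 40 mm in diameter, from z = 0 to the seat underside, each leg's axis is inset half a diameter from the nearest pair of seat edges (so the leg's bounding box is flush with the corner).

B is a spool: two coaxial disc flanges of radius 109 mm and thickness 13 mm, joined by a core cylinder of radius 44 mm and height 61 mm. The lower flange rests on z = 0 and the three cylinders share a vertical axis.

The spool is on top of the stool.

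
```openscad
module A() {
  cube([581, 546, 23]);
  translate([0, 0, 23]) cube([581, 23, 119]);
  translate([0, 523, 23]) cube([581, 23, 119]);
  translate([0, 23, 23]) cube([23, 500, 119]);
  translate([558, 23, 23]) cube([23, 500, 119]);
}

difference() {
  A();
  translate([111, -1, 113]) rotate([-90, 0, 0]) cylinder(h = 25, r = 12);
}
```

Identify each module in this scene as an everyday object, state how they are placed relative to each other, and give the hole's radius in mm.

A is an open box. The open box has a circular hole through its front wall. The hole's radius is 12 mm.

The subtracted cylinder has r = 12 mm.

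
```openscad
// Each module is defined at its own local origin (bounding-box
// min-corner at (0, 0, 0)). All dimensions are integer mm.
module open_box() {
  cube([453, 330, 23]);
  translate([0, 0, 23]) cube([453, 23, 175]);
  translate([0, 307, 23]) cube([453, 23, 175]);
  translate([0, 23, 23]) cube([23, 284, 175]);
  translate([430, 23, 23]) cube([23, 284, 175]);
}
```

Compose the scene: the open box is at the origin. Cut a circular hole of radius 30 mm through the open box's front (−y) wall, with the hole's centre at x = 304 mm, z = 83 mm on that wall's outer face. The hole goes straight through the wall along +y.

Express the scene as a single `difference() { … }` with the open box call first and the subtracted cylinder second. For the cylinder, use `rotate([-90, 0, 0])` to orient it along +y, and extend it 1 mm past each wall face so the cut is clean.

difference() {
  open_box();
  translate([304, -1, 83]) rotate([-90, 0, 0]) cylinder(h = 25, r = 30);
}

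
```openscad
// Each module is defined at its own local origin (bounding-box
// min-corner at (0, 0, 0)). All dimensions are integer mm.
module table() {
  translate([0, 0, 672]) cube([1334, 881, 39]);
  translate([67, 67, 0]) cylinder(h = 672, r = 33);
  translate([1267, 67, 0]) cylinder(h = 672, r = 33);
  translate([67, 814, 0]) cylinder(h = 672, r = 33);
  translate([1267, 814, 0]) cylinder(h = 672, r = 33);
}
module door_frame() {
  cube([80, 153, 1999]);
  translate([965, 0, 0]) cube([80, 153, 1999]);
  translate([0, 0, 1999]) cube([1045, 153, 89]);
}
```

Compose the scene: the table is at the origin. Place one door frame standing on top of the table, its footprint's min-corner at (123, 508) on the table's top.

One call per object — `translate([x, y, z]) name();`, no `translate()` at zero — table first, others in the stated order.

table();
translate([123, 508, 711]) door_frame();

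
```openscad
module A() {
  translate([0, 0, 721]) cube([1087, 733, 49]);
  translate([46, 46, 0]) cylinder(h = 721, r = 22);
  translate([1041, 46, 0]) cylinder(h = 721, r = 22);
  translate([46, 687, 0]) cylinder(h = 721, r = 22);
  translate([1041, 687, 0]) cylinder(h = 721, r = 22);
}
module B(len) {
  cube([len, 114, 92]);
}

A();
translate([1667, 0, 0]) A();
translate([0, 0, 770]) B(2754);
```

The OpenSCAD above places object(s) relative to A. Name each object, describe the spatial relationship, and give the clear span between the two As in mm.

Second table starts at x = 1667; first ends at x = 1087; clear span = 1667 − 1087 = 580 mm.

A is a table. B is a beam. A beam spans the tops of two tables. The clear span between the two tables is 580 mm.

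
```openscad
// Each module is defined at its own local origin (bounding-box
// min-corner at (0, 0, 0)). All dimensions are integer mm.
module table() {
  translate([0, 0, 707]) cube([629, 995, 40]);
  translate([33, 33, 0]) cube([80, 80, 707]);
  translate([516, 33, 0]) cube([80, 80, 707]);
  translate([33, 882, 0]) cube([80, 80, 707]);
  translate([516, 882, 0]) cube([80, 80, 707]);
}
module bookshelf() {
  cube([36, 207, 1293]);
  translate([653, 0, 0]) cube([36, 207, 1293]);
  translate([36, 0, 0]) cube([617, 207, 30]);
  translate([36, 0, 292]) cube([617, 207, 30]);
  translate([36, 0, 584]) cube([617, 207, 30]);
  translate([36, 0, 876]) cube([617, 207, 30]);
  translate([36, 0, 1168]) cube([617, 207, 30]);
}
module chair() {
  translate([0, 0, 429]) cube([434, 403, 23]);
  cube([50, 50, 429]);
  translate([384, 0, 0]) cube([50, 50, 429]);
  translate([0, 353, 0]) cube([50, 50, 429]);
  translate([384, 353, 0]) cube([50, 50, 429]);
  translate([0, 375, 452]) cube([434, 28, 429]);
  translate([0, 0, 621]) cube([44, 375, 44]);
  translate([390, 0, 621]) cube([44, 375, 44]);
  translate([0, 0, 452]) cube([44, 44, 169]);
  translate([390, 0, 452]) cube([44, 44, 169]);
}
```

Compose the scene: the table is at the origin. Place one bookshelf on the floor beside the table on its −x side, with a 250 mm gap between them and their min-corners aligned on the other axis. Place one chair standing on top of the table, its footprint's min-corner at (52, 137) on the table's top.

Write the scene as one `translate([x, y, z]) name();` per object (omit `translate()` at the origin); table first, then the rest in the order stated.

table();
translate([-939, 0, 0]) bookshelf();
translate([52, 137, 747]) chair();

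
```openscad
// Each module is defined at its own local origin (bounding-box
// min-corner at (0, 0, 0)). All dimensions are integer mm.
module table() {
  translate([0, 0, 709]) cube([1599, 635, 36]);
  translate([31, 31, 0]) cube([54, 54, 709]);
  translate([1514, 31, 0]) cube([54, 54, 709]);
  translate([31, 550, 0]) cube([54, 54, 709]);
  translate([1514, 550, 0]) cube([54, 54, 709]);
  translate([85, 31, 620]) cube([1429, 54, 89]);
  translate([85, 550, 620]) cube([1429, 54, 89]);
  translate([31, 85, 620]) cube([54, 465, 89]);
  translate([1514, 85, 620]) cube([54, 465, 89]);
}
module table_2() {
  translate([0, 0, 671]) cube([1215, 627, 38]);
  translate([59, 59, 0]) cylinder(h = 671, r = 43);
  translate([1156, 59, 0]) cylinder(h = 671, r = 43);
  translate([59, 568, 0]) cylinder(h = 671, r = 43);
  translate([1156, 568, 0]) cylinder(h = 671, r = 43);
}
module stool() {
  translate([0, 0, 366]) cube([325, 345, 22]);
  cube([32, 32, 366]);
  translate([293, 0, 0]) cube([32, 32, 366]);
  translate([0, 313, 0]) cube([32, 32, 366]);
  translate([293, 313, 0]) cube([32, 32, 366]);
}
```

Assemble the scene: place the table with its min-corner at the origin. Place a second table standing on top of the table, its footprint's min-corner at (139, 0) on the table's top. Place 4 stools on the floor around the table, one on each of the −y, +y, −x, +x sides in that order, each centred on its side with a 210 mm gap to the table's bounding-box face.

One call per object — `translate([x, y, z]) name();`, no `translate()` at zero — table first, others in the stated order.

table();
translate([139, 0, 745]) table_2();
translate([637, -555, 0]) stool();
translate([637, 845, 0]) stool();
translate([-535, 145, 0]) stool();
translate([1809, 145, 0]) stool();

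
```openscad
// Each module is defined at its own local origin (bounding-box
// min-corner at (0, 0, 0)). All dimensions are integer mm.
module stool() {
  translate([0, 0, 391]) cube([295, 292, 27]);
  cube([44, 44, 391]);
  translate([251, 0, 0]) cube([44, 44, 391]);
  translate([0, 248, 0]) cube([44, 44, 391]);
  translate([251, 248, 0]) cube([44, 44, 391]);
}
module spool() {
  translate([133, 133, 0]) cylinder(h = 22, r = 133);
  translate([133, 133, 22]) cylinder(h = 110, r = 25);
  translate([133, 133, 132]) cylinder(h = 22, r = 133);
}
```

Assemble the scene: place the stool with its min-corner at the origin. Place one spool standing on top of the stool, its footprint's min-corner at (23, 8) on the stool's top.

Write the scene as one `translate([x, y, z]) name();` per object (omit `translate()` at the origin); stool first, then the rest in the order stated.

stool();
translate([23, 8, 418]) spool();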